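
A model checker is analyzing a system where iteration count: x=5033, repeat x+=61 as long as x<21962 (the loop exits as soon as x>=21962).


Step 1: x goes from 5033 toward 21962 by 61; the body runs while x<21962, so iterations = ceil((bound-start)/step)
Step 2: Distance=16929
Step 3: ceil(16929/61)=278

278


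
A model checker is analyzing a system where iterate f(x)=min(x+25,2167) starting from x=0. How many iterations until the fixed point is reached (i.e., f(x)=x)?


Step 1: x=0, cap=2167, increment=25
Step 2: x grows by 25 each step until capped at 2167; fixed point is x=2167
Step 3: iterations = ceil(2167/25) = 87

87


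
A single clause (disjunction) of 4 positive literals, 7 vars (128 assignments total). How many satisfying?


Step 1: Total=2^7=128
Step 2: Unsat when all 4 false: 2^3=8
Step 3: Sat=128-8=120

120


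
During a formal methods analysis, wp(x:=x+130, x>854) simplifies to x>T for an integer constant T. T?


Formula: wp(x:=E, P) = P[E/x] (substitute E for x in postcondition)
Step 1: Postcondition: x>854
Step 2: Substitute x+130 for x: x+130>854
Step 3: Solve for x: x > 854-130 = 724

724


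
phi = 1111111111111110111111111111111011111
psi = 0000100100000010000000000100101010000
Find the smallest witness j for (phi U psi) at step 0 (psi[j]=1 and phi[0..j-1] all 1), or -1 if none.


(phi U psi) at 0: need smallest j with psi[j]=1 and phi[i]=1 for all i in [0,j).
Scan from step 0:
  step 0: phi=1, psi=0 -> continue
  step 1: phi=1, psi=0 -> continue
  step 2: phi=1, psi=0 -> continue
  step 3: phi=1, psi=0 -> continue
  step 4: psi=1 and phi held for [0,4) -> witness found
Witness step = 4

4


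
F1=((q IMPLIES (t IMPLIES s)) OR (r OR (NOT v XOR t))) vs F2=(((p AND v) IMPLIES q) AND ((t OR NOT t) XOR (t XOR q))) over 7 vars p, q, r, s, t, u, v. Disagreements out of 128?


F1 = ((q IMPLIES (t IMPLIES s)) OR (r OR (NOT v XOR t)))
F2 = (((p AND v) IMPLIES q) AND ((t OR NOT t) XOR (t XOR q)))
Evaluate both on each of 128 rows (bits = p,q,r,s,t,u,v):
  row 0 [0000000]: F1=1 F2=1 -> 0
  row 1 [0000001]: F1=1 F2=1 -> 0
  row 2 [0000010]: F1=1 F2=1 -> 0
  row 3 [0000011]: F1=1 F2=1 -> 0
  row 4 [0000100]: F1=1 F2=0 (differ) -> 1
  (every remaining row is evaluated the same way; all 128 results are listed next)
Full result column, 8 rows per line (p,q,r,s fixed per line; t,u,v runs 000..111 left to right):
  rows 0-7 [p,q,r,s=0000]: 00001111  (ones: 4)
  rows 8-15 [p,q,r,s=0001]: 00001111  (ones: 4)
  rows 16-23 [p,q,r,s=0010]: 00001111  (ones: 4)
  rows 24-31 [p,q,r,s=0011]: 00001111  (ones: 4)
  rows 32-39 [p,q,r,s=0100]: 11111010  (ones: 6)
  rows 40-47 [p,q,r,s=0101]: 11110000  (ones: 4)
  rows 48-55 [p,q,r,s=0110]: 11110000  (ones: 4)
  rows 56-63 [p,q,r,s=0111]: 11110000  (ones: 4)
  rows 64-71 [p,q,r,s=1000]: 01011111  (ones: 6)
  rows 72-79 [p,q,r,s=1001]: 01011111  (ones: 6)
  rows 80-87 [p,q,r,s=1010]: 01011111  (ones: 6)
  rows 88-95 [p,q,r,s=1011]: 01011111  (ones: 6)
  rows 96-103 [p,q,r,s=1100]: 11111010  (ones: 6)
  rows 104-111 [p,q,r,s=1101]: 11110000  (ones: 4)
  rows 112-119 [p,q,r,s=1110]: 11110000  (ones: 4)
  rows 120-127 [p,q,r,s=1111]: 11110000  (ones: 4)
Disagreements = 4+4+4+4+6+4+4+4+6+6+6+6+6+4+4+4 = 76

76


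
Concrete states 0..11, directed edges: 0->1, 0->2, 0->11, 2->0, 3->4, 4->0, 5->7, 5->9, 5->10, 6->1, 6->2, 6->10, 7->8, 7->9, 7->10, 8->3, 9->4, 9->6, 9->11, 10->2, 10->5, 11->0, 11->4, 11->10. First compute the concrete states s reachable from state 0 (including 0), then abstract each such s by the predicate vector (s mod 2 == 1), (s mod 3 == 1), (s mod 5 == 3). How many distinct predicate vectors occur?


BFS from 0:
Concrete reachable: {0, 1, 2, 3, 4, 5, 6, 7, 8, 9, 10, 11}
Abstract via predicates (s mod 2 == 1), (s mod 3 == 1), (s mod 5 == 3):
  (0,0,0) <- {0, 2, 6}
  (0,0,1) <- {8}
  (0,1,0) <- {4, 10}
  (1,0,0) <- {5, 9, 11}
  (1,0,1) <- {3}
  (1,1,0) <- {1, 7}
Distinct abstract states = 6

6


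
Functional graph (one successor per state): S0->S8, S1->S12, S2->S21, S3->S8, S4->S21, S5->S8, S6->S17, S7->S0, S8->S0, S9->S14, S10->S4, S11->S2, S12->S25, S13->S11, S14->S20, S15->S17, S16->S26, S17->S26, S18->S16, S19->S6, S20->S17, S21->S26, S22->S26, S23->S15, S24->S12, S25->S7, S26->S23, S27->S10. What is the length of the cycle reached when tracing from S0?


Trace from S0 until a state repeats:
  S0 -> S8 -> S0
S0 first seen at step 0, revisited at step 2.
Cycle length = 2 - 0 = 2

2


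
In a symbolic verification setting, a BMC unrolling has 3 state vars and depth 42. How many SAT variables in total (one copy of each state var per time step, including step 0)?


BMC unrolls to depth k, creating one copy of each state var for steps 0..k.
Step count = 42 + 1 = 43 (steps 0 through 42)
Vars per step = 3
Total = 3 * 43 = 129

129


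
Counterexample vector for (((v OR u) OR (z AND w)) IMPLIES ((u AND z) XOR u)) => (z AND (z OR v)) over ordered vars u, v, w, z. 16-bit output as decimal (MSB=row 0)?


F1 = (((v OR u) OR (z AND w)) IMPLIES ((u AND z) XOR u))
F2 = (z AND (z OR v))
Counterexample to F1=>F2 is where F1=1 and F2=0.
Evaluate each row (bits = u,v,w,z, MSB first):
  row 0 [0000]: F1=1 F2=0 -> F1&~F2 -> 1
  row 1 [0001]: F1=1 F2=1 -> F1&~F2 -> 0
  row 2 [0010]: F1=1 F2=0 -> F1&~F2 -> 1
  row 3 [0011]: F1=0 F2=1 -> F1&~F2 -> 0
  row 4 [0100]: F1=0 F2=0 -> F1&~F2 -> 0
  row 5 [0101]: F1=0 F2=1 -> F1&~F2 -> 0
  row 6 [0110]: F1=0 F2=0 -> F1&~F2 -> 0
  row 7 [0111]: F1=0 F2=1 -> F1&~F2 -> 0
  row 8 [1000]: F1=1 F2=0 -> F1&~F2 -> 1
  row 9 [1001]: F1=0 F2=1 -> F1&~F2 -> 0
  row 10 [1010]: F1=1 F2=0 -> F1&~F2 -> 1
  row 11 [1011]: F1=0 F2=1 -> F1&~F2 -> 0
  row 12 [1100]: F1=1 F2=0 -> F1&~F2 -> 1
  row 13 [1101]: F1=0 F2=1 -> F1&~F2 -> 0
  row 14 [1110]: F1=1 F2=0 -> F1&~F2 -> 1
  row 15 [1111]: F1=0 F2=1 -> F1&~F2 -> 0
Full result column, 4 rows per line (u,v fixed per line; w,z runs 00..11 left to right):
  rows 0-3 [u,v=00]: 1010  = hex A
  rows 4-7 [u,v=01]: 0000  = hex 0
  rows 8-11 [u,v=10]: 1010  = hex A
  rows 12-15 [u,v=11]: 1010  = hex A
Counterexample vector (row 0 .. row 15) = 1010000010101010
Output column grouped in 4s = 1010 0000 1010 1010 = 0xA0AA
Convert to decimal digit by digit (value = value*16 + digit):
  A -> 10
  10*16 + 0 = 160
  160*16 + 10 (A) = 2570
  2570*16 + 10 (A) = 41130
Decimal = 41130

41130


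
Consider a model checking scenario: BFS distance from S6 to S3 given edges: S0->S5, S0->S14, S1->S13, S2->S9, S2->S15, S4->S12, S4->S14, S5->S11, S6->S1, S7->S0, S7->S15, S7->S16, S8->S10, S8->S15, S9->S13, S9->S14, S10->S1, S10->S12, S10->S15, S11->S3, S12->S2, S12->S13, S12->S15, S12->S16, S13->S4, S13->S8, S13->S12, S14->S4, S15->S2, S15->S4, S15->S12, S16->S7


BFS layer-by-layer from S6:
  dist 0: {S6}
  dist 1: {S1}
  dist 2: {S13}
  dist 3: {S4, S8, S12}
  dist 4: {S2, S10, S14, S15, S16}
  dist 5: {S7, S9}
  dist 6: {S0}
  dist 7: {S5}
  dist 8: {S11}
  dist 9: {S3}
  -> S3 reached at distance 9
Shortest path length = 9

9


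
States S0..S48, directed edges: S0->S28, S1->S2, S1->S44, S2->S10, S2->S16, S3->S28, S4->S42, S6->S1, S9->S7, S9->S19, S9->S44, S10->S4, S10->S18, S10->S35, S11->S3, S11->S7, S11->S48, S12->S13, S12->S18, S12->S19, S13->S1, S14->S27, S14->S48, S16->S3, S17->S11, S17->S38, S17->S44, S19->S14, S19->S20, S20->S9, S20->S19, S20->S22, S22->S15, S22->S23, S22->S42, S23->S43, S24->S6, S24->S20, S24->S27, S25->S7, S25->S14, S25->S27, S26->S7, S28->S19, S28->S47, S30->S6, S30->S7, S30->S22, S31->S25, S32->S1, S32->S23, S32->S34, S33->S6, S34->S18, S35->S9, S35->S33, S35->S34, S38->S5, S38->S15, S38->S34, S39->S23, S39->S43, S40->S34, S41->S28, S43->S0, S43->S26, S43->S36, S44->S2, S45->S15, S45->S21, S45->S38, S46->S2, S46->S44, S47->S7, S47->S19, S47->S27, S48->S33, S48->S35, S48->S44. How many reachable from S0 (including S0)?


BFS from S0:
  layer 0: {S0}
  layer 1: {S28}
  layer 2: {S19, S47}
  layer 3: {S7, S14, S20, S27}
  layer 4: {S9, S22, S48}
  layer 5: {S15, S23, S33, S35, S42, S44}
  layer 6: {S2, S6, S34, S43}
  layer 7: {S1, S10, S16, S18, S26, S36}
  layer 8: {S3, S4}
Reachable set: {S0, S1, S2, S3, S4, S6, S7, S9, S10, S14, S15, S16, S18, S19, S20, S22, S23, S26, S27, S28, S33, S34, S35, S36, S42, S43, S44, S47, S48}
Count = 29

29


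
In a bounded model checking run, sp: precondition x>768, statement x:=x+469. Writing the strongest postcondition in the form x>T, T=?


Formula: sp(P, x:=E) = exists old_x. (x = E[old_x/x]) AND P[old_x/x] (old_x is the value of x before the assignment; eliminate old_x by solving x = E[old_x/x] for old_x)
Step 1: Precondition P: x>768, i.e. old_x > 768
Step 2: Assignment gives x = old_x + 469, so old_x = x - 469
Step 3: Substitute into P: x - 469 > 768
Step 4: Simplify: x > 768+469 = 1237

1237


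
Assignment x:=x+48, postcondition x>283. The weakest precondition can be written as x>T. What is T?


Formula: wp(x:=E, P) = P[E/x] (substitute E for x in postcondition)
Step 1: Postcondition: x>283
Step 2: Substitute x+48 for x: x+48>283
Step 3: Solve for x: x > 283-48 = 235

235


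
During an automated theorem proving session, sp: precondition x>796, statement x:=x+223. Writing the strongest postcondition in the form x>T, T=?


Formula: sp(P, x:=E) = exists old_x. (x = E[old_x/x]) AND P[old_x/x] (old_x is the value of x before the assignment; eliminate old_x by solving x = E[old_x/x] for old_x)
Step 1: Precondition P: x>796, i.e. old_x > 796
Step 2: Assignment gives x = old_x + 223, so old_x = x - 223
Step 3: Substitute into P: x - 223 > 796
Step 4: Simplify: x > 796+223 = 1019

1019


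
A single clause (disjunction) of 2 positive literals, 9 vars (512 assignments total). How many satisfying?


Step 1: Total=2^9=512
Step 2: Unsat when all 2 false: 2^7=128
Step 3: Sat=512-128=384

384


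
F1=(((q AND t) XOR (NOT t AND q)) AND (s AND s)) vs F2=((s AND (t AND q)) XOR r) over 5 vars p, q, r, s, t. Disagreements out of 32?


F1 = (((q AND t) XOR (NOT t AND q)) AND (s AND s))
F2 = ((s AND (t AND q)) XOR r)
Evaluate both on each of 32 rows (bits = p,q,r,s,t):
  row 0 [00000]: F1=0 F2=0 -> 0
  row 1 [00001]: F1=0 F2=0 -> 0
  row 2 [00010]: F1=0 F2=0 -> 0
  row 3 [00011]: F1=0 F2=0 -> 0
  row 4 [00100]: F1=0 F2=1 (differ) -> 1
  row 5 [00101]: F1=0 F2=1 (differ) -> 1
  row 6 [00110]: F1=0 F2=1 (differ) -> 1
  row 7 [00111]: F1=0 F2=1 (differ) -> 1
  row 8 [01000]: F1=0 F2=0 -> 0
  row 9 [01001]: F1=0 F2=0 -> 0
  row 10 [01010]: F1=1 F2=0 (differ) -> 1
  row 11 [01011]: F1=1 F2=1 -> 0
  row 12 [01100]: F1=0 F2=1 (differ) -> 1
  row 13 [01101]: F1=0 F2=1 (differ) -> 1
  row 14 [01110]: F1=1 F2=1 -> 0
  row 15 [01111]: F1=1 F2=0 (differ) -> 1
  row 16 [10000]: F1=0 F2=0 -> 0
  row 17 [10001]: F1=0 F2=0 -> 0
  row 18 [10010]: F1=0 F2=0 -> 0
  row 19 [10011]: F1=0 F2=0 -> 0
  row 20 [10100]: F1=0 F2=1 (differ) -> 1
  row 21 [10101]: F1=0 F2=1 (differ) -> 1
  row 22 [10110]: F1=0 F2=1 (differ) -> 1
  row 23 [10111]: F1=0 F2=1 (differ) -> 1
  row 24 [11000]: F1=0 F2=0 -> 0
  row 25 [11001]: F1=0 F2=0 -> 0
  row 26 [11010]: F1=1 F2=0 (differ) -> 1
  row 27 [11011]: F1=1 F2=1 -> 0
  row 28 [11100]: F1=0 F2=1 (differ) -> 1
  row 29 [11101]: F1=0 F2=1 (differ) -> 1
  row 30 [11110]: F1=1 F2=1 -> 0
  row 31 [11111]: F1=1 F2=0 (differ) -> 1
Full result column, 8 rows per line (p,q fixed per line; r,s,t runs 000..111 left to right):
  rows 0-7 [p,q=00]: 00001111  (ones: 4)
  rows 8-15 [p,q=01]: 00101101  (ones: 4)
  rows 16-23 [p,q=10]: 00001111  (ones: 4)
  rows 24-31 [p,q=11]: 00101101  (ones: 4)
Disagreements = 4+4+4+4 = 16

16


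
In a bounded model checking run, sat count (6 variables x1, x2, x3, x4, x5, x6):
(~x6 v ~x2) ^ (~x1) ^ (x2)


CNF with 3 clauses over 6 vars (64 assignments).
An assignment satisfies CNF iff every clause has >=1 true literal.
Check each row (bits = x1,x2,x3,x4,x5,x6; clause T/F shown):
  row 0 [000000]: clauses=TTF -> 0
  row 1 [000001]: clauses=TTF -> 0
  row 2 [000010]: clauses=TTF -> 0
  row 3 [000011]: clauses=TTF -> 0
  row 4 [000100]: clauses=TTF -> 0
  (every remaining row is evaluated the same way; all 64 results are listed next)
Full result column, 8 rows per line (x1,x2,x3 fixed per line; x4,x5,x6 runs 000..111 left to right):
  rows 0-7 [x1,x2,x3=000]: 00000000  (ones: 0)
  rows 8-15 [x1,x2,x3=001]: 00000000  (ones: 0)
  rows 16-23 [x1,x2,x3=010]: 10101010  (ones: 4)
  rows 24-31 [x1,x2,x3=011]: 10101010  (ones: 4)
  rows 32-39 [x1,x2,x3=100]: 00000000  (ones: 0)
  rows 40-47 [x1,x2,x3=101]: 00000000  (ones: 0)
  rows 48-55 [x1,x2,x3=110]: 00000000  (ones: 0)
  rows 56-63 [x1,x2,x3=111]: 00000000  (ones: 0)
Satisfying assignments = 0+0+4+4+0+0+0+0 = 8

8


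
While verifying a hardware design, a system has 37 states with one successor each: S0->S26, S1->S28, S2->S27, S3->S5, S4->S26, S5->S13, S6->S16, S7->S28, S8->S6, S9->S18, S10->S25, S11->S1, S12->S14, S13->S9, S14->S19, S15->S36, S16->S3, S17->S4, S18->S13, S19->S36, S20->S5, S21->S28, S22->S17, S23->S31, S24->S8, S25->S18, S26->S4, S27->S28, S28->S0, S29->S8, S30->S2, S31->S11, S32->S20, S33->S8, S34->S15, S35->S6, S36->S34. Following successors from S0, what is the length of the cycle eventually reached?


Trace from S0 until a state repeats:
  S0 -> S26 -> S4 -> S26
S26 first seen at step 1, revisited at step 3.
Cycle length = 3 - 1 = 2

2


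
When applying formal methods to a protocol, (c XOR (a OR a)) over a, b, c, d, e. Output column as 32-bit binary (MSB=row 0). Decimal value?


Formula: (c XOR (a OR a)) over a, b, c, d, e (32 rows)
Evaluate each row (bits = a,b,c,d,e, MSB first):
  row 0 [00000]: (0 XOR (0 OR 0)) -> 0
  row 1 [00001]: (0 XOR (0 OR 0)) -> 0
  row 2 [00010]: (0 XOR (0 OR 0)) -> 0
  row 3 [00011]: (0 XOR (0 OR 0)) -> 0
  row 4 [00100]: (1 XOR (0 OR 0)) -> 1
  row 5 [00101]: (1 XOR (0 OR 0)) -> 1
  row 6 [00110]: (1 XOR (0 OR 0)) -> 1
  row 7 [00111]: (1 XOR (0 OR 0)) -> 1
  row 8 [01000]: (0 XOR (0 OR 0)) -> 0
  row 9 [01001]: (0 XOR (0 OR 0)) -> 0
  row 10 [01010]: (0 XOR (0 OR 0)) -> 0
  row 11 [01011]: (0 XOR (0 OR 0)) -> 0
  row 12 [01100]: (1 XOR (0 OR 0)) -> 1
  row 13 [01101]: (1 XOR (0 OR 0)) -> 1
  row 14 [01110]: (1 XOR (0 OR 0)) -> 1
  row 15 [01111]: (1 XOR (0 OR 0)) -> 1
  row 16 [10000]: (0 XOR (1 OR 1)) -> 1
  row 17 [10001]: (0 XOR (1 OR 1)) -> 1
  row 18 [10010]: (0 XOR (1 OR 1)) -> 1
  row 19 [10011]: (0 XOR (1 OR 1)) -> 1
  row 20 [10100]: (1 XOR (1 OR 1)) -> 0
  row 21 [10101]: (1 XOR (1 OR 1)) -> 0
  row 22 [10110]: (1 XOR (1 OR 1)) -> 0
  row 23 [10111]: (1 XOR (1 OR 1)) -> 0
  row 24 [11000]: (0 XOR (1 OR 1)) -> 1
  row 25 [11001]: (0 XOR (1 OR 1)) -> 1
  row 26 [11010]: (0 XOR (1 OR 1)) -> 1
  row 27 [11011]: (0 XOR (1 OR 1)) -> 1
  row 28 [11100]: (1 XOR (1 OR 1)) -> 0
  row 29 [11101]: (1 XOR (1 OR 1)) -> 0
  row 30 [11110]: (1 XOR (1 OR 1)) -> 0
  row 31 [11111]: (1 XOR (1 OR 1)) -> 0
Full result column, 4 rows per line (a,b,c fixed per line; d,e runs 00..11 left to right):
  rows 0-3 [a,b,c=000]: 0000  = hex 0
  rows 4-7 [a,b,c=001]: 1111  = hex F
  rows 8-11 [a,b,c=010]: 0000  = hex 0
  rows 12-15 [a,b,c=011]: 1111  = hex F
  rows 16-19 [a,b,c=100]: 1111  = hex F
  rows 20-23 [a,b,c=101]: 0000  = hex 0
  rows 24-27 [a,b,c=110]: 1111  = hex F
  rows 28-31 [a,b,c=111]: 0000  = hex 0
Output column (row 0 .. row 31) = 00001111000011111111000011110000
Output column grouped in 4s = 0000 1111 0000 1111 1111 0000 1111 0000 = 0x0F0FF0F0
Convert to decimal digit by digit (value = value*16 + digit):
  0 -> 0
  0*16 + 15 (F) = 15
  15*16 + 0 = 240
  240*16 + 15 (F) = 3855
  3855*16 + 15 (F) = 61695
  61695*16 + 0 = 987120
  987120*16 + 15 (F) = 15793935
  15793935*16 + 0 = 252702960
Decimal = 252702960

252702960


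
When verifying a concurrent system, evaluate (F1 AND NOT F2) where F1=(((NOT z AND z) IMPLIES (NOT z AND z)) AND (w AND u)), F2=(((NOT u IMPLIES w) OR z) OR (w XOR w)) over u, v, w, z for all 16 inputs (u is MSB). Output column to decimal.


F1 = (((NOT z AND z) IMPLIES (NOT z AND z)) AND (w AND u))
F2 = (((NOT u IMPLIES w) OR z) OR (w XOR w))
Counterexample to F1=>F2 is where F1=1 and F2=0.
Evaluate each row (bits = u,v,w,z, MSB first):
  row 0 [0000]: F1=0 F2=0 -> F1&~F2 -> 0
  row 1 [0001]: F1=0 F2=1 -> F1&~F2 -> 0
  row 2 [0010]: F1=0 F2=1 -> F1&~F2 -> 0
  row 3 [0011]: F1=0 F2=1 -> F1&~F2 -> 0
  row 4 [0100]: F1=0 F2=0 -> F1&~F2 -> 0
  row 5 [0101]: F1=0 F2=1 -> F1&~F2 -> 0
  row 6 [0110]: F1=0 F2=1 -> F1&~F2 -> 0
  row 7 [0111]: F1=0 F2=1 -> F1&~F2 -> 0
  row 8 [1000]: F1=0 F2=1 -> F1&~F2 -> 0
  row 9 [1001]: F1=0 F2=1 -> F1&~F2 -> 0
  row 10 [1010]: F1=1 F2=1 -> F1&~F2 -> 0
  row 11 [1011]: F1=1 F2=1 -> F1&~F2 -> 0
  row 12 [1100]: F1=0 F2=1 -> F1&~F2 -> 0
  row 13 [1101]: F1=0 F2=1 -> F1&~F2 -> 0
  row 14 [1110]: F1=1 F2=1 -> F1&~F2 -> 0
  row 15 [1111]: F1=1 F2=1 -> F1&~F2 -> 0
Full result column, 4 rows per line (u,v fixed per line; w,z runs 00..11 left to right):
  rows 0-3 [u,v=00]: 0000  = hex 0
  rows 4-7 [u,v=01]: 0000  = hex 0
  rows 8-11 [u,v=10]: 0000  = hex 0
  rows 12-15 [u,v=11]: 0000  = hex 0
Counterexample vector (row 0 .. row 15) = 0000000000000000
Output column grouped in 4s = 0000 0000 0000 0000 = 0x0000
Convert to decimal digit by digit (value = value*16 + digit):
  0 -> 0
  0*16 + 0 = 0
  0*16 + 0 = 0
  0*16 + 0 = 0
Decimal = 0

0


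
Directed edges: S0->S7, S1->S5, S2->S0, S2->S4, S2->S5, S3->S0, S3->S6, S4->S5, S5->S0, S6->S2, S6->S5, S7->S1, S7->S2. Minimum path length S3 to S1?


BFS layer-by-layer from S3:
  dist 0: {S3}
  dist 1: {S0, S6}
  dist 2: {S2, S5, S7}
  dist 3: {S1, S4}
  -> S1 reached at distance 3
Shortest path length = 3

3


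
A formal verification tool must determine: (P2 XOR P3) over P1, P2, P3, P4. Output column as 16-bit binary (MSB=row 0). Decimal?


Formula: (P2 XOR P3) over P1, P2, P3, P4 (16 rows)
Evaluate each row (bits = P1,P2,P3,P4, MSB first):
  row 0 [0000]: (0 XOR 0) -> 0
  row 1 [0001]: (0 XOR 0) -> 0
  row 2 [0010]: (0 XOR 1) -> 1
  row 3 [0011]: (0 XOR 1) -> 1
  row 4 [0100]: (1 XOR 0) -> 1
  row 5 [0101]: (1 XOR 0) -> 1
  row 6 [0110]: (1 XOR 1) -> 0
  row 7 [0111]: (1 XOR 1) -> 0
  row 8 [1000]: (0 XOR 0) -> 0
  row 9 [1001]: (0 XOR 0) -> 0
  row 10 [1010]: (0 XOR 1) -> 1
  row 11 [1011]: (0 XOR 1) -> 1
  row 12 [1100]: (1 XOR 0) -> 1
  row 13 [1101]: (1 XOR 0) -> 1
  row 14 [1110]: (1 XOR 1) -> 0
  row 15 [1111]: (1 XOR 1) -> 0
Full result column, 4 rows per line (P1,P2 fixed per line; P3,P4 runs 00..11 left to right):
  rows 0-3 [P1,P2=00]: 0011  = hex 3
  rows 4-7 [P1,P2=01]: 1100  = hex C
  rows 8-11 [P1,P2=10]: 0011  = hex 3
  rows 12-15 [P1,P2=11]: 1100  = hex C
Output column (row 0 .. row 15) = 0011110000111100
Output column grouped in 4s = 0011 1100 0011 1100 = 0x3C3C
Convert to decimal digit by digit (value = value*16 + digit):
  3 -> 3
  3*16 + 12 (C) = 60
  60*16 + 3 = 963
  963*16 + 12 (C) = 15420
Decimal = 15420

15420


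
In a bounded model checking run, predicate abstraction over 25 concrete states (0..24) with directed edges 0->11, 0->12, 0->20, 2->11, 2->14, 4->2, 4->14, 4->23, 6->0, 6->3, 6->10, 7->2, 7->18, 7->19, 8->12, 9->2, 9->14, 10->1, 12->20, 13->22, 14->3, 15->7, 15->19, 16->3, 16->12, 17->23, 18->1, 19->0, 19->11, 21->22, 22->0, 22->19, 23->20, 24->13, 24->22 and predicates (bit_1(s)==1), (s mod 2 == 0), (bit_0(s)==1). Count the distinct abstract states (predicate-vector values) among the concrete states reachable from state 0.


BFS from 0:
Concrete reachable: {0, 11, 12, 20}
Abstract via predicates (bit_1(s)==1), (s mod 2 == 0), (bit_0(s)==1):
  (0,1,0) <- {0, 12, 20}
  (1,0,1) <- {11}
Distinct abstract states = 2

2


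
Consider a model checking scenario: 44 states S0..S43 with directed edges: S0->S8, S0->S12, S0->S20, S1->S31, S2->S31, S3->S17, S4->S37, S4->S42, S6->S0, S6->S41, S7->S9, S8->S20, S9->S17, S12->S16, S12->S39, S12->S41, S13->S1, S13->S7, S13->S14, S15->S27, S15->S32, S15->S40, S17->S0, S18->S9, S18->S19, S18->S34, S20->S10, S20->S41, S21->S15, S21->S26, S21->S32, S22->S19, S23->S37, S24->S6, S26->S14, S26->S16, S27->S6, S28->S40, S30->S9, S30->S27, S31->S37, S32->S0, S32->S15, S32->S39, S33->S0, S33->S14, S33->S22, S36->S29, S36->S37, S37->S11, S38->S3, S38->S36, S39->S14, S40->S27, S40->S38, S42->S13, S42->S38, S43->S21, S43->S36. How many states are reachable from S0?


BFS from S0:
  layer 0: {S0}
  layer 1: {S8, S12, S20}
  layer 2: {S10, S16, S39, S41}
  layer 3: {S14}
Reachable set: {S0, S8, S10, S12, S14, S16, S20, S39, S41}
Count = 9

9


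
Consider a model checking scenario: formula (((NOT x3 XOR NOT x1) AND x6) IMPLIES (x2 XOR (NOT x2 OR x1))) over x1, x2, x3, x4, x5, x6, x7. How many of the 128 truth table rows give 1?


Formula: (((NOT x3 XOR NOT x1) AND x6) IMPLIES (x2 XOR (NOT x2 OR x1))) over 7 vars (128 rows)
Evaluate each row (x1, x2, x3, x4, x5, x6, x7 as bits, MSB first):
  row 0 [0000000]: (((NOT 0 XOR NOT 0) AND 0) IMPLIES (0 XOR (NOT 0 OR 0))) -> 1
  row 1 [0000001]: (((NOT 0 XOR NOT 0) AND 0) IMPLIES (0 XOR (NOT 0 OR 0))) -> 1
  row 2 [0000010]: (((NOT 0 XOR NOT 0) AND 1) IMPLIES (0 XOR (NOT 0 OR 0))) -> 1
  row 3 [0000011]: (((NOT 0 XOR NOT 0) AND 1) IMPLIES (0 XOR (NOT 0 OR 0))) -> 1
  row 4 [0000100]: (((NOT 0 XOR NOT 0) AND 0) IMPLIES (0 XOR (NOT 0 OR 0))) -> 1
  (every remaining row is evaluated the same way; all 128 results are listed next)
Full result column, 8 rows per line (x1,x2,x3,x4 fixed per line; x5,x6,x7 runs 000..111 left to right):
  rows 0-7 [x1,x2,x3,x4=0000]: 11111111  (ones: 8)
  rows 8-15 [x1,x2,x3,x4=0001]: 11111111  (ones: 8)
  rows 16-23 [x1,x2,x3,x4=0010]: 11111111  (ones: 8)
  rows 24-31 [x1,x2,x3,x4=0011]: 11111111  (ones: 8)
  rows 32-39 [x1,x2,x3,x4=0100]: 11111111  (ones: 8)
  rows 40-47 [x1,x2,x3,x4=0101]: 11111111  (ones: 8)
  rows 48-55 [x1,x2,x3,x4=0110]: 11111111  (ones: 8)
  rows 56-63 [x1,x2,x3,x4=0111]: 11111111  (ones: 8)
  rows 64-71 [x1,x2,x3,x4=1000]: 11111111  (ones: 8)
  rows 72-79 [x1,x2,x3,x4=1001]: 11111111  (ones: 8)
  rows 80-87 [x1,x2,x3,x4=1010]: 11111111  (ones: 8)
  rows 88-95 [x1,x2,x3,x4=1011]: 11111111  (ones: 8)
  rows 96-103 [x1,x2,x3,x4=1100]: 11001100  (ones: 4)
  rows 104-111 [x1,x2,x3,x4=1101]: 11001100  (ones: 4)
  rows 112-119 [x1,x2,x3,x4=1110]: 11111111  (ones: 8)
  rows 120-127 [x1,x2,x3,x4=1111]: 11111111  (ones: 8)
Count of 1-rows = 8+8+8+8+8+8+8+8+8+8+8+8+4+4+8+8 = 120

120


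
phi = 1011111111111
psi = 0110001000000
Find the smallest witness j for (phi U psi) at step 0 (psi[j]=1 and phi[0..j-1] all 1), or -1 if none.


(phi U psi) at 0: need smallest j with psi[j]=1 and phi[i]=1 for all i in [0,j).
Scan from step 0:
  step 0: phi=1, psi=0 -> continue
  step 1: psi=1 and phi held for [0,1) -> witness found
Witness step = 1

1


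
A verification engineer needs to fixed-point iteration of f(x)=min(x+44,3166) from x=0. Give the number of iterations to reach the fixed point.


Step 1: x=0, cap=3166, increment=44
Step 2: x grows by 44 each step until capped at 3166; fixed point is x=3166
Step 3: iterations = ceil(3166/44) = 72

72


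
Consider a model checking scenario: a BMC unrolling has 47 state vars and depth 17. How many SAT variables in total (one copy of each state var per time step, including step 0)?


BMC unrolls to depth k, creating one copy of each state var for steps 0..k.
Step count = 17 + 1 = 18 (steps 0 through 17)
Vars per step = 47
Total = 47 * 18 = 846

846


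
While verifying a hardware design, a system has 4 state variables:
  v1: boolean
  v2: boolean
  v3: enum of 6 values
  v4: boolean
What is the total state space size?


State space = product of domain sizes of all variables.
Domain sizes:
  v1 (boolean): 2
  v2 (boolean): 2
  v3 (enum of 6 values): 6
  v4 (boolean): 2
Product = 2 * 2 * 6 * 2 = 48

48


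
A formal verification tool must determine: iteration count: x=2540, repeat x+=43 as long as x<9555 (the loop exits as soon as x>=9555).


Step 1: x goes from 2540 toward 9555 by 43; the body runs while x<9555, so iterations = ceil((bound-start)/step)
Step 2: Distance=7015
Step 3: ceil(7015/43)=164

164


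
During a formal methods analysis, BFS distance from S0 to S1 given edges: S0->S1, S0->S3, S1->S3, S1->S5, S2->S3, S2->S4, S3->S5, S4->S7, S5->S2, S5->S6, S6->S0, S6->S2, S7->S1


BFS layer-by-layer from S0:
  dist 0: {S0}
  dist 1: {S1, S3}
  -> S1 reached at distance 1
Shortest path length = 1

1


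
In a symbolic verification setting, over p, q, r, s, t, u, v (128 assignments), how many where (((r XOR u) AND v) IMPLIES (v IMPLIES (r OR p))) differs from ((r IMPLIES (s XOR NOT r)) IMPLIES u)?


F1 = (((r XOR u) AND v) IMPLIES (v IMPLIES (r OR p)))
F2 = ((r IMPLIES (s XOR NOT r)) IMPLIES u)
Evaluate both on each of 128 rows (bits = p,q,r,s,t,u,v):
  row 0 [0000000]: F1=1 F2=0 (differ) -> 1
  row 1 [0000001]: F1=1 F2=0 (differ) -> 1
  row 2 [0000010]: F1=1 F2=1 -> 0
  row 3 [0000011]: F1=0 F2=1 (differ) -> 1
  row 4 [0000100]: F1=1 F2=0 (differ) -> 1
  (every remaining row is evaluated the same way; all 128 results are listed next)
Full result column, 8 rows per line (p,q,r,s fixed per line; t,u,v runs 000..111 left to right):
  rows 0-7 [p,q,r,s=0000]: 11011101  (ones: 6)
  rows 8-15 [p,q,r,s=0001]: 11011101  (ones: 6)
  rows 16-23 [p,q,r,s=0010]: 00000000  (ones: 0)
  rows 24-31 [p,q,r,s=0011]: 11001100  (ones: 4)
  rows 32-39 [p,q,r,s=0100]: 11011101  (ones: 6)
  rows 40-47 [p,q,r,s=0101]: 11011101  (ones: 6)
  rows 48-55 [p,q,r,s=0110]: 00000000  (ones: 0)
  rows 56-63 [p,q,r,s=0111]: 11001100  (ones: 4)
  rows 64-71 [p,q,r,s=1000]: 11001100  (ones: 4)
  rows 72-79 [p,q,r,s=1001]: 11001100  (ones: 4)
  rows 80-87 [p,q,r,s=1010]: 00000000  (ones: 0)
  rows 88-95 [p,q,r,s=1011]: 11001100  (ones: 4)
  rows 96-103 [p,q,r,s=1100]: 11001100  (ones: 4)
  rows 104-111 [p,q,r,s=1101]: 11001100  (ones: 4)
  rows 112-119 [p,q,r,s=1110]: 00000000  (ones: 0)
  rows 120-127 [p,q,r,s=1111]: 11001100  (ones: 4)
Disagreements = 6+6+0+4+6+6+0+4+4+4+0+4+4+4+0+4 = 56

56


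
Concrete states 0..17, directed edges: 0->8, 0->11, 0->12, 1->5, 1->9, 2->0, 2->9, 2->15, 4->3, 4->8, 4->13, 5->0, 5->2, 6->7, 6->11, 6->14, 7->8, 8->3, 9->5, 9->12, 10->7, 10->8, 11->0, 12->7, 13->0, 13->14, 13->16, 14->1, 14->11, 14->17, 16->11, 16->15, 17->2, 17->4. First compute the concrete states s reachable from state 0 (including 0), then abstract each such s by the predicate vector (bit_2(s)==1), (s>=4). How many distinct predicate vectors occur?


BFS from 0:
Concrete reachable: {0, 3, 7, 8, 11, 12}
Abstract via predicates (bit_2(s)==1), (s>=4):
  (0,0) <- {0, 3}
  (0,1) <- {8, 11}
  (1,1) <- {7, 12}
Distinct abstract states = 3

3


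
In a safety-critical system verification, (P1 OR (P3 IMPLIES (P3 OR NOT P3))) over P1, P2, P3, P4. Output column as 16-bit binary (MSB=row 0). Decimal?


Formula: (P1 OR (P3 IMPLIES (P3 OR NOT P3))) over P1, P2, P3, P4 (16 rows)
Evaluate each row (bits = P1,P2,P3,P4, MSB first):
  row 0 [0000]: (0 OR (0 IMPLIES (0 OR NOT 0))) -> 1
  row 1 [0001]: (0 OR (0 IMPLIES (0 OR NOT 0))) -> 1
  row 2 [0010]: (0 OR (1 IMPLIES (1 OR NOT 1))) -> 1
  row 3 [0011]: (0 OR (1 IMPLIES (1 OR NOT 1))) -> 1
  row 4 [0100]: (0 OR (0 IMPLIES (0 OR NOT 0))) -> 1
  row 5 [0101]: (0 OR (0 IMPLIES (0 OR NOT 0))) -> 1
  row 6 [0110]: (0 OR (1 IMPLIES (1 OR NOT 1))) -> 1
  row 7 [0111]: (0 OR (1 IMPLIES (1 OR NOT 1))) -> 1
  row 8 [1000]: (1 OR (0 IMPLIES (0 OR NOT 0))) -> 1
  row 9 [1001]: (1 OR (0 IMPLIES (0 OR NOT 0))) -> 1
  row 10 [1010]: (1 OR (1 IMPLIES (1 OR NOT 1))) -> 1
  row 11 [1011]: (1 OR (1 IMPLIES (1 OR NOT 1))) -> 1
  row 12 [1100]: (1 OR (0 IMPLIES (0 OR NOT 0))) -> 1
  row 13 [1101]: (1 OR (0 IMPLIES (0 OR NOT 0))) -> 1
  row 14 [1110]: (1 OR (1 IMPLIES (1 OR NOT 1))) -> 1
  row 15 [1111]: (1 OR (1 IMPLIES (1 OR NOT 1))) -> 1
Full result column, 4 rows per line (P1,P2 fixed per line; P3,P4 runs 00..11 left to right):
  rows 0-3 [P1,P2=00]: 1111  = hex F
  rows 4-7 [P1,P2=01]: 1111  = hex F
  rows 8-11 [P1,P2=10]: 1111  = hex F
  rows 12-15 [P1,P2=11]: 1111  = hex F
Output column (row 0 .. row 15) = 1111111111111111
Output column grouped in 4s = 1111 1111 1111 1111 = 0xFFFF
Convert to decimal digit by digit (value = value*16 + digit):
  F -> 15
  15*16 + 15 (F) = 255
  255*16 + 15 (F) = 4095
  4095*16 + 15 (F) = 65535
Decimal = 65535

65535


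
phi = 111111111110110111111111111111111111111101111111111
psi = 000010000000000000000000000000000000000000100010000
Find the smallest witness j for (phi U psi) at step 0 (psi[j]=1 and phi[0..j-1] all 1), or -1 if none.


(phi U psi) at 0: need smallest j with psi[j]=1 and phi[i]=1 for all i in [0,j).
Scan from step 0:
  step 0: phi=1, psi=0 -> continue
  step 1: phi=1, psi=0 -> continue
  step 2: phi=1, psi=0 -> continue
  step 3: phi=1, psi=0 -> continue
  step 4: psi=1 and phi held for [0,4) -> witness found
Witness step = 4

4


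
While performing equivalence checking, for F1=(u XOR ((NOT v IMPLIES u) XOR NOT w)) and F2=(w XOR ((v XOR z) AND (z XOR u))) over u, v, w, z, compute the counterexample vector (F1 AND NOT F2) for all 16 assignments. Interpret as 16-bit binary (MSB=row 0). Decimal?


F1 = (u XOR ((NOT v IMPLIES u) XOR NOT w))
F2 = (w XOR ((v XOR z) AND (z XOR u)))
Counterexample to F1=>F2 is where F1=1 and F2=0.
Evaluate each row (bits = u,v,w,z, MSB first):
  row 0 [0000]: F1=1 F2=0 -> F1&~F2 -> 1
  row 1 [0001]: F1=1 F2=1 -> F1&~F2 -> 0
  row 2 [0010]: F1=0 F2=1 -> F1&~F2 -> 0
  row 3 [0011]: F1=0 F2=0 -> F1&~F2 -> 0
  row 4 [0100]: F1=0 F2=0 -> F1&~F2 -> 0
  row 5 [0101]: F1=0 F2=0 -> F1&~F2 -> 0
  row 6 [0110]: F1=1 F2=1 -> F1&~F2 -> 0
  row 7 [0111]: F1=1 F2=1 -> F1&~F2 -> 0
  row 8 [1000]: F1=1 F2=0 -> F1&~F2 -> 1
  row 9 [1001]: F1=1 F2=0 -> F1&~F2 -> 1
  row 10 [1010]: F1=0 F2=1 -> F1&~F2 -> 0
  row 11 [1011]: F1=0 F2=1 -> F1&~F2 -> 0
  row 12 [1100]: F1=1 F2=1 -> F1&~F2 -> 0
  row 13 [1101]: F1=1 F2=0 -> F1&~F2 -> 1
  row 14 [1110]: F1=0 F2=0 -> F1&~F2 -> 0
  row 15 [1111]: F1=0 F2=1 -> F1&~F2 -> 0
Full result column, 4 rows per line (u,v fixed per line; w,z runs 00..11 left to right):
  rows 0-3 [u,v=00]: 1000  = hex 8
  rows 4-7 [u,v=01]: 0000  = hex 0
  rows 8-11 [u,v=10]: 1100  = hex C
  rows 12-15 [u,v=11]: 0100  = hex 4
Counterexample vector (row 0 .. row 15) = 1000000011000100
Output column grouped in 4s = 1000 0000 1100 0100 = 0x80C4
Convert to decimal digit by digit (value = value*16 + digit):
  8 -> 8
  8*16 + 0 = 128
  128*16 + 12 (C) = 2060
  2060*16 + 4 = 32964
Decimal = 32964

32964


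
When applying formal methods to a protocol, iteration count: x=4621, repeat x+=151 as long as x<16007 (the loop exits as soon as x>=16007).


Step 1: x goes from 4621 toward 16007 by 151; the body runs while x<16007, so iterations = ceil((bound-start)/step)
Step 2: Distance=11386
Step 3: ceil(11386/151)=76

76


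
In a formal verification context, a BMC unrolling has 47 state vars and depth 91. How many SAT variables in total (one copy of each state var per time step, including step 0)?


BMC unrolls to depth k, creating one copy of each state var for steps 0..k.
Step count = 91 + 1 = 92 (steps 0 through 91)
Vars per step = 47
Total = 47 * 92 = 4324

4324


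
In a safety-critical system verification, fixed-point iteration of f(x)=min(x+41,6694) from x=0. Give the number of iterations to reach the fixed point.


Step 1: x=0, cap=6694, increment=41
Step 2: x grows by 41 each step until capped at 6694; fixed point is x=6694
Step 3: iterations = ceil(6694/41) = 164

164


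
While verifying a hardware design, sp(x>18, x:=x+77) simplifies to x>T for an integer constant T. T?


Formula: sp(P, x:=E) = exists old_x. (x = E[old_x/x]) AND P[old_x/x] (old_x is the value of x before the assignment; eliminate old_x by solving x = E[old_x/x] for old_x)
Step 1: Precondition P: x>18, i.e. old_x > 18
Step 2: Assignment gives x = old_x + 77, so old_x = x - 77
Step 3: Substitute into P: x - 77 > 18
Step 4: Simplify: x > 18+77 = 95

95


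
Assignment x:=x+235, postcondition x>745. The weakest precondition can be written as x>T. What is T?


Formula: wp(x:=E, P) = P[E/x] (substitute E for x in postcondition)
Step 1: Postcondition: x>745
Step 2: Substitute x+235 for x: x+235>745
Step 3: Solve for x: x > 745-235 = 510

510


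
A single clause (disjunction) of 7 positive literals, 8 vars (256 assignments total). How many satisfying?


Step 1: Total=2^8=256
Step 2: Unsat when all 7 false: 2^1=2
Step 3: Sat=256-2=254

254


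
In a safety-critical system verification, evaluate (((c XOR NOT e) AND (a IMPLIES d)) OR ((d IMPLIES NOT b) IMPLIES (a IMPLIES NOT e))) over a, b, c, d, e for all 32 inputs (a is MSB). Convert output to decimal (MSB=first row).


Formula: (((c XOR NOT e) AND (a IMPLIES d)) OR ((d IMPLIES NOT b) IMPLIES (a IMPLIES NOT e))) over a, b, c, d, e (32 rows)
Evaluate each row (bits = a,b,c,d,e, MSB first):
  row 0 [00000]: (((0 XOR NOT 0) AND (0 IMPLIES 0)) OR ((0 IMPLIES NOT 0) IMPLIES (0 IMPLIES NOT 0))) -> 1
  row 1 [00001]: (((0 XOR NOT 1) AND (0 IMPLIES 0)) OR ((0 IMPLIES NOT 0) IMPLIES (0 IMPLIES NOT 1))) -> 1
  row 2 [00010]: (((0 XOR NOT 0) AND (0 IMPLIES 1)) OR ((1 IMPLIES NOT 0) IMPLIES (0 IMPLIES NOT 0))) -> 1
  row 3 [00011]: (((0 XOR NOT 1) AND (0 IMPLIES 1)) OR ((1 IMPLIES NOT 0) IMPLIES (0 IMPLIES NOT 1))) -> 1
  row 4 [00100]: (((1 XOR NOT 0) AND (0 IMPLIES 0)) OR ((0 IMPLIES NOT 0) IMPLIES (0 IMPLIES NOT 0))) -> 1
  row 5 [00101]: (((1 XOR NOT 1) AND (0 IMPLIES 0)) OR ((0 IMPLIES NOT 0) IMPLIES (0 IMPLIES NOT 1))) -> 1
  row 6 [00110]: (((1 XOR NOT 0) AND (0 IMPLIES 1)) OR ((1 IMPLIES NOT 0) IMPLIES (0 IMPLIES NOT 0))) -> 1
  row 7 [00111]: (((1 XOR NOT 1) AND (0 IMPLIES 1)) OR ((1 IMPLIES NOT 0) IMPLIES (0 IMPLIES NOT 1))) -> 1
  row 8 [01000]: (((0 XOR NOT 0) AND (0 IMPLIES 0)) OR ((0 IMPLIES NOT 1) IMPLIES (0 IMPLIES NOT 0))) -> 1
  row 9 [01001]: (((0 XOR NOT 1) AND (0 IMPLIES 0)) OR ((0 IMPLIES NOT 1) IMPLIES (0 IMPLIES NOT 1))) -> 1
  row 10 [01010]: (((0 XOR NOT 0) AND (0 IMPLIES 1)) OR ((1 IMPLIES NOT 1) IMPLIES (0 IMPLIES NOT 0))) -> 1
  row 11 [01011]: (((0 XOR NOT 1) AND (0 IMPLIES 1)) OR ((1 IMPLIES NOT 1) IMPLIES (0 IMPLIES NOT 1))) -> 1
  row 12 [01100]: (((1 XOR NOT 0) AND (0 IMPLIES 0)) OR ((0 IMPLIES NOT 1) IMPLIES (0 IMPLIES NOT 0))) -> 1
  row 13 [01101]: (((1 XOR NOT 1) AND (0 IMPLIES 0)) OR ((0 IMPLIES NOT 1) IMPLIES (0 IMPLIES NOT 1))) -> 1
  row 14 [01110]: (((1 XOR NOT 0) AND (0 IMPLIES 1)) OR ((1 IMPLIES NOT 1) IMPLIES (0 IMPLIES NOT 0))) -> 1
  row 15 [01111]: (((1 XOR NOT 1) AND (0 IMPLIES 1)) OR ((1 IMPLIES NOT 1) IMPLIES (0 IMPLIES NOT 1))) -> 1
  row 16 [10000]: (((0 XOR NOT 0) AND (1 IMPLIES 0)) OR ((0 IMPLIES NOT 0) IMPLIES (1 IMPLIES NOT 0))) -> 1
  row 17 [10001]: (((0 XOR NOT 1) AND (1 IMPLIES 0)) OR ((0 IMPLIES NOT 0) IMPLIES (1 IMPLIES NOT 1))) -> 0
  row 18 [10010]: (((0 XOR NOT 0) AND (1 IMPLIES 1)) OR ((1 IMPLIES NOT 0) IMPLIES (1 IMPLIES NOT 0))) -> 1
  row 19 [10011]: (((0 XOR NOT 1) AND (1 IMPLIES 1)) OR ((1 IMPLIES NOT 0) IMPLIES (1 IMPLIES NOT 1))) -> 0
  row 20 [10100]: (((1 XOR NOT 0) AND (1 IMPLIES 0)) OR ((0 IMPLIES NOT 0) IMPLIES (1 IMPLIES NOT 0))) -> 1
  row 21 [10101]: (((1 XOR NOT 1) AND (1 IMPLIES 0)) OR ((0 IMPLIES NOT 0) IMPLIES (1 IMPLIES NOT 1))) -> 0
  row 22 [10110]: (((1 XOR NOT 0) AND (1 IMPLIES 1)) OR ((1 IMPLIES NOT 0) IMPLIES (1 IMPLIES NOT 0))) -> 1
  row 23 [10111]: (((1 XOR NOT 1) AND (1 IMPLIES 1)) OR ((1 IMPLIES NOT 0) IMPLIES (1 IMPLIES NOT 1))) -> 1
  row 24 [11000]: (((0 XOR NOT 0) AND (1 IMPLIES 0)) OR ((0 IMPLIES NOT 1) IMPLIES (1 IMPLIES NOT 0))) -> 1
  row 25 [11001]: (((0 XOR NOT 1) AND (1 IMPLIES 0)) OR ((0 IMPLIES NOT 1) IMPLIES (1 IMPLIES NOT 1))) -> 0
  row 26 [11010]: (((0 XOR NOT 0) AND (1 IMPLIES 1)) OR ((1 IMPLIES NOT 1) IMPLIES (1 IMPLIES NOT 0))) -> 1
  row 27 [11011]: (((0 XOR NOT 1) AND (1 IMPLIES 1)) OR ((1 IMPLIES NOT 1) IMPLIES (1 IMPLIES NOT 1))) -> 1
  row 28 [11100]: (((1 XOR NOT 0) AND (1 IMPLIES 0)) OR ((0 IMPLIES NOT 1) IMPLIES (1 IMPLIES NOT 0))) -> 1
  row 29 [11101]: (((1 XOR NOT 1) AND (1 IMPLIES 0)) OR ((0 IMPLIES NOT 1) IMPLIES (1 IMPLIES NOT 1))) -> 0
  row 30 [11110]: (((1 XOR NOT 0) AND (1 IMPLIES 1)) OR ((1 IMPLIES NOT 1) IMPLIES (1 IMPLIES NOT 0))) -> 1
  row 31 [11111]: (((1 XOR NOT 1) AND (1 IMPLIES 1)) OR ((1 IMPLIES NOT 1) IMPLIES (1 IMPLIES NOT 1))) -> 1
Full result column, 4 rows per line (a,b,c fixed per line; d,e runs 00..11 left to right):
  rows 0-3 [a,b,c=000]: 1111  = hex F
  rows 4-7 [a,b,c=001]: 1111  = hex F
  rows 8-11 [a,b,c=010]: 1111  = hex F
  rows 12-15 [a,b,c=011]: 1111  = hex F
  rows 16-19 [a,b,c=100]: 1010  = hex A
  rows 20-23 [a,b,c=101]: 1011  = hex B
  rows 24-27 [a,b,c=110]: 1011  = hex B
  rows 28-31 [a,b,c=111]: 1011  = hex B
Output column (row 0 .. row 31) = 11111111111111111010101110111011
Output column grouped in 4s = 1111 1111 1111 1111 1010 1011 1011 1011 = 0xFFFFABBB
Convert to decimal digit by digit (value = value*16 + digit):
  F -> 15
  15*16 + 15 (F) = 255
  255*16 + 15 (F) = 4095
  4095*16 + 15 (F) = 65535
  65535*16 + 10 (A) = 1048570
  1048570*16 + 11 (B) = 16777131
  16777131*16 + 11 (B) = 268434107
  268434107*16 + 11 (B) = 4294945723
Decimal = 4294945723

4294945723


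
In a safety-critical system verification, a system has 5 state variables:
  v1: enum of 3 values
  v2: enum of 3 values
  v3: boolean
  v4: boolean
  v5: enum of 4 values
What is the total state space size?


State space = product of domain sizes of all variables.
Domain sizes:
  v1 (enum of 3 values): 3
  v2 (enum of 3 values): 3
  v3 (boolean): 2
  v4 (boolean): 2
  v5 (enum of 4 values): 4
Product = 3 * 3 * 2 * 2 * 4 = 144

144


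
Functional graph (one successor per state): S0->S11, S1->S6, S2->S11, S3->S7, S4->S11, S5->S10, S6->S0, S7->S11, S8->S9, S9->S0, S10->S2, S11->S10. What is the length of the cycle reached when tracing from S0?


Trace from S0 until a state repeats:
  S0 -> S11 -> S10 -> S2 -> S11
S11 first seen at step 1, revisited at step 4.
Cycle length = 4 - 1 = 3

3


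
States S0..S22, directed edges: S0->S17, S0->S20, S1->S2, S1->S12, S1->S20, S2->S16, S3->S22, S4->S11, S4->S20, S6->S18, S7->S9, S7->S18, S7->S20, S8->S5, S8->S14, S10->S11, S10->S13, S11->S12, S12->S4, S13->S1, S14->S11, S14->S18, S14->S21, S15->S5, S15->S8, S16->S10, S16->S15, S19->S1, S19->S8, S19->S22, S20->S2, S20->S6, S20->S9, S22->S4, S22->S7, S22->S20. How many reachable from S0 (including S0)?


BFS from S0:
  layer 0: {S0}
  layer 1: {S17, S20}
  layer 2: {S2, S6, S9}
  layer 3: {S16, S18}
  layer 4: {S10, S15}
  layer 5: {S5, S8, S11, S13}
  layer 6: {S1, S12, S14}
  layer 7: {S4, S21}
Reachable set: {S0, S1, S2, S4, S5, S6, S8, S9, S10, S11, S12, S13, S14, S15, S16, S17, S18, S20, S21}
Count = 19

19


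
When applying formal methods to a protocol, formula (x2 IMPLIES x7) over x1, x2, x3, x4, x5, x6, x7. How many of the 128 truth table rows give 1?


Formula: (x2 IMPLIES x7) over 7 vars (128 rows)
Evaluate each row (x1, x2, x3, x4, x5, x6, x7 as bits, MSB first):
  row 0 [0000000]: (0 IMPLIES 0) -> 1
  row 1 [0000001]: (0 IMPLIES 1) -> 1
  row 2 [0000010]: (0 IMPLIES 0) -> 1
  row 3 [0000011]: (0 IMPLIES 1) -> 1
  row 4 [0000100]: (0 IMPLIES 0) -> 1
  (every remaining row is evaluated the same way; all 128 results are listed next)
Full result column, 8 rows per line (x1,x2,x3,x4 fixed per line; x5,x6,x7 runs 000..111 left to right):
  rows 0-7 [x1,x2,x3,x4=0000]: 11111111  (ones: 8)
  rows 8-15 [x1,x2,x3,x4=0001]: 11111111  (ones: 8)
  rows 16-23 [x1,x2,x3,x4=0010]: 11111111  (ones: 8)
  rows 24-31 [x1,x2,x3,x4=0011]: 11111111  (ones: 8)
  rows 32-39 [x1,x2,x3,x4=0100]: 01010101  (ones: 4)
  rows 40-47 [x1,x2,x3,x4=0101]: 01010101  (ones: 4)
  rows 48-55 [x1,x2,x3,x4=0110]: 01010101  (ones: 4)
  rows 56-63 [x1,x2,x3,x4=0111]: 01010101  (ones: 4)
  rows 64-71 [x1,x2,x3,x4=1000]: 11111111  (ones: 8)
  rows 72-79 [x1,x2,x3,x4=1001]: 11111111  (ones: 8)
  rows 80-87 [x1,x2,x3,x4=1010]: 11111111  (ones: 8)
  rows 88-95 [x1,x2,x3,x4=1011]: 11111111  (ones: 8)
  rows 96-103 [x1,x2,x3,x4=1100]: 01010101  (ones: 4)
  rows 104-111 [x1,x2,x3,x4=1101]: 01010101  (ones: 4)
  rows 112-119 [x1,x2,x3,x4=1110]: 01010101  (ones: 4)
  rows 120-127 [x1,x2,x3,x4=1111]: 01010101  (ones: 4)
Count of 1-rows = 8+8+8+8+4+4+4+4+8+8+8+8+4+4+4+4 = 96

96


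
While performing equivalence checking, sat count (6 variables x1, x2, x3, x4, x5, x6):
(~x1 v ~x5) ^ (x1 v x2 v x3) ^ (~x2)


CNF with 3 clauses over 6 vars (64 assignments).
An assignment satisfies CNF iff every clause has >=1 true literal.
Check each row (bits = x1,x2,x3,x4,x5,x6; clause T/F shown):
  row 0 [000000]: clauses=TFT -> 0
  row 1 [000001]: clauses=TFT -> 0
  row 2 [000010]: clauses=TFT -> 0
  row 3 [000011]: clauses=TFT -> 0
  row 4 [000100]: clauses=TFT -> 0
  (every remaining row is evaluated the same way; all 64 results are listed next)
Full result column, 8 rows per line (x1,x2,x3 fixed per line; x4,x5,x6 runs 000..111 left to right):
  rows 0-7 [x1,x2,x3=000]: 00000000  (ones: 0)
  rows 8-15 [x1,x2,x3=001]: 11111111  (ones: 8)
  rows 16-23 [x1,x2,x3=010]: 00000000  (ones: 0)
  rows 24-31 [x1,x2,x3=011]: 00000000  (ones: 0)
  rows 32-39 [x1,x2,x3=100]: 11001100  (ones: 4)
  rows 40-47 [x1,x2,x3=101]: 11001100  (ones: 4)
  rows 48-55 [x1,x2,x3=110]: 00000000  (ones: 0)
  rows 56-63 [x1,x2,x3=111]: 00000000  (ones: 0)
Satisfying assignments = 0+8+0+0+4+4+0+0 = 16

16
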